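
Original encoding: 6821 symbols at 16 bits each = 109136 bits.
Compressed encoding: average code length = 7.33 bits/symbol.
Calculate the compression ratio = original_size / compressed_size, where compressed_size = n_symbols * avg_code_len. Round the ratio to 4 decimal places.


original_size = n_symbols * orig_bits = 6821 * 16 = 109136 bits
compressed_size = n_symbols * avg_code_len = 6821 * 7.33 = 49997.93 bits
ratio = original_size / compressed_size = 109136 / 49997.93 = 2.1828

Compression ratio = 2.1828


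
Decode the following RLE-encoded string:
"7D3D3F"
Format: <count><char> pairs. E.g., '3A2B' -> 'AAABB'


Expanding each <count><char> pair:
  7D -> 'DDDDDDD'
  3D -> 'DDD'
  3F -> 'FFF'

Decoded = DDDDDDDDDDFFF


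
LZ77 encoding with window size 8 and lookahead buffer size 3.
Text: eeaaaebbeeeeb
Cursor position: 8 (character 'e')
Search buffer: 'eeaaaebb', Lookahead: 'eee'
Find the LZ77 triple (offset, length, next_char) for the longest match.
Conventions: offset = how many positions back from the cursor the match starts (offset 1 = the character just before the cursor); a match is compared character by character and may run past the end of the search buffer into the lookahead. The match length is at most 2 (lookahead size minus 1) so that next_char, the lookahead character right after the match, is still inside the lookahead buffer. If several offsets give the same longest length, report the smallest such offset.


Try each offset into the search buffer:
  offset=1 (pos 7, char 'b'): match length 0
  offset=2 (pos 6, char 'b'): match length 0
  offset=3 (pos 5, char 'e'): match length 1
  offset=4 (pos 4, char 'a'): match length 0
  offset=5 (pos 3, char 'a'): match length 0
  offset=6 (pos 2, char 'a'): match length 0
  offset=7 (pos 1, char 'e'): match length 1
  offset=8 (pos 0, char 'e'): match length 2
Longest match has length 2 at offset 8.
next_char = character at position 8 + 2 = 10 -> 'e'

Best match: offset=8, length=2 (matching 'ee' starting at position 0)
LZ77 triple: (8, 2, 'e')


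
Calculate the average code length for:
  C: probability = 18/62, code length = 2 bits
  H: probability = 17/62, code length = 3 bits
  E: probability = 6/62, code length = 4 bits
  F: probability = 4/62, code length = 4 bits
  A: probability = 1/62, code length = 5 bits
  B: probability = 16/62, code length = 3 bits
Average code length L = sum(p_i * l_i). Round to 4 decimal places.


Weighted contributions p_i * l_i:
  C: (18/62) * 2 = 36/62
  H: (17/62) * 3 = 51/62
  E: (6/62) * 4 = 24/62
  F: (4/62) * 4 = 16/62
  A: (1/62) * 5 = 5/62
  B: (16/62) * 3 = 48/62
Sum = (36 + 51 + 24 + 16 + 5 + 48)/62 = 180/62

L = 180/62 = 2.9032 bits/symbol


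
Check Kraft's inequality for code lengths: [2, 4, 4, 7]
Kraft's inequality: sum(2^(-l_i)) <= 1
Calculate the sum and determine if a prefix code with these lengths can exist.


Sum = 2^(-2) + 2^(-4) + 2^(-4) + 2^(-7)
    = 0.25 + 0.0625 + 0.0625 + 0.0078125
    = 49/128 = 0.3828125
Since 0.3828125 <= 1, Kraft's inequality IS satisfied.
A prefix code with these lengths CAN exist.

Kraft sum = 0.3828125. Satisfied.


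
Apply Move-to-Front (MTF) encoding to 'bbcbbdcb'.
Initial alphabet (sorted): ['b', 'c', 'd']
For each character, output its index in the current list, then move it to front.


MTF encoding:
'b': index 0 in ['b', 'c', 'd'] -> ['b', 'c', 'd']
'b': index 0 in ['b', 'c', 'd'] -> ['b', 'c', 'd']
'c': index 1 in ['b', 'c', 'd'] -> ['c', 'b', 'd']
'b': index 1 in ['c', 'b', 'd'] -> ['b', 'c', 'd']
'b': index 0 in ['b', 'c', 'd'] -> ['b', 'c', 'd']
'd': index 2 in ['b', 'c', 'd'] -> ['d', 'b', 'c']
'c': index 2 in ['d', 'b', 'c'] -> ['c', 'd', 'b']
'b': index 2 in ['c', 'd', 'b'] -> ['b', 'c', 'd']


Output: [0, 0, 1, 1, 0, 2, 2, 2]


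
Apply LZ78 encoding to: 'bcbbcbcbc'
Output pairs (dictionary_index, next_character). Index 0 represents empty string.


LZ78 encoding steps:
Dictionary: {0: ''}
Step 1: w='' (idx 0), next='b' -> output (0, 'b'), add 'b' as idx 1
Step 2: w='' (idx 0), next='c' -> output (0, 'c'), add 'c' as idx 2
Step 3: w='b' (idx 1), next='b' -> output (1, 'b'), add 'bb' as idx 3
Step 4: w='c' (idx 2), next='b' -> output (2, 'b'), add 'cb' as idx 4
Step 5: w='cb' (idx 4), next='c' -> output (4, 'c'), add 'cbc' as idx 5


Encoded: [(0, 'b'), (0, 'c'), (1, 'b'), (2, 'b'), (4, 'c')]


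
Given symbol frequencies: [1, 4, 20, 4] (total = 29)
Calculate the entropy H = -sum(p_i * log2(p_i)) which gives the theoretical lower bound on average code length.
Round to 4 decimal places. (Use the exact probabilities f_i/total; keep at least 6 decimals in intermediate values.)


Per-symbol terms -p_i * log2(p_i) with p_i = f_i/29:
  p = 1/29 = 0.034483: log2(p) = -4.857981, -p*log2(p) = 0.167517
  p = 4/29 = 0.137931: log2(p) = -2.857981, -p*log2(p) = 0.394204
  p = 20/29 = 0.689655: log2(p) = -0.536053, -p*log2(p) = 0.369692
  p = 4/29 = 0.137931: log2(p) = -2.857981, -p*log2(p) = 0.394204
H = 0.167517 + 0.394204 + 0.369692 + 0.394204 = 1.325617

H = 1.3256 bits/symbol


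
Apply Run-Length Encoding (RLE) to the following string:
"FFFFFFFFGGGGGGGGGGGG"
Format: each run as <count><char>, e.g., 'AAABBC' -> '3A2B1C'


Scanning runs left to right:
  i=0: run of 'F' x 8 -> '8F'
  i=8: run of 'G' x 12 -> '12G'

RLE = 8F12G


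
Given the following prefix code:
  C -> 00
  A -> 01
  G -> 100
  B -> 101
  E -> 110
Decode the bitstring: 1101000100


Decoding step by step:
Bits 110 -> E
Bits 100 -> G
Bits 01 -> A
Bits 00 -> C


Decoded message: EGAC


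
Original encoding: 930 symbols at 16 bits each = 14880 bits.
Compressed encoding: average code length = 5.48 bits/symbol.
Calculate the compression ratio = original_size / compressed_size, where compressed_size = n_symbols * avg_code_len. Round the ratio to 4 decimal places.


original_size = n_symbols * orig_bits = 930 * 16 = 14880 bits
compressed_size = n_symbols * avg_code_len = 930 * 5.48 = 5096.4 bits
ratio = original_size / compressed_size = 14880 / 5096.4 = 2.9197

Compression ratio = 2.9197


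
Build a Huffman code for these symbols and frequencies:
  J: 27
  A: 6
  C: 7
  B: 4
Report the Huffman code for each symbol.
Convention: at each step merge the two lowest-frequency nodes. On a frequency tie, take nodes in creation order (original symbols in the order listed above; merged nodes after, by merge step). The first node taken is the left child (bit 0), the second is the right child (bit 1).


Huffman tree construction:
Step 1: Merge B(4) + A(6) = 10
Step 2: Merge C(7) + (B+A)(10) = 17
Step 3: Merge (C+(B+A))(17) + J(27) = 44
Read each symbol's code off the tree from the root (left child = 0, right child = 1).

Codes:
  J: 1 (length 1)
  A: 011 (length 3)
  C: 00 (length 2)
  B: 010 (length 3)
Average code length: 71/44 = 1.6136 bits/symbol


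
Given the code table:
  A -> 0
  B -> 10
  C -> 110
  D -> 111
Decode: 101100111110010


Decoding:
10 -> B
110 -> C
0 -> A
111 -> D
110 -> C
0 -> A
10 -> B


Result: BCADCAB


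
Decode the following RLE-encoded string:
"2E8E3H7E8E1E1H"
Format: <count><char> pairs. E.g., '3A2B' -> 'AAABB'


Expanding each <count><char> pair:
  2E -> 'EE'
  8E -> 'EEEEEEEE'
  3H -> 'HHH'
  7E -> 'EEEEEEE'
  8E -> 'EEEEEEEE'
  1E -> 'E'
  1H -> 'H'

Decoded = EEEEEEEEEEHHHEEEEEEEEEEEEEEEEH


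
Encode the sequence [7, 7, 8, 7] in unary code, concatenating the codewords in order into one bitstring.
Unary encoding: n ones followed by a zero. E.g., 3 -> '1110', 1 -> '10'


Encode each number as n ones followed by a terminating 0:
  7 -> 11111110 (8 bits)
  7 -> 11111110 (8 bits)
  8 -> 111111110 (9 bits)
  7 -> 11111110 (8 bits)
Total length = 8 + 8 + 9 + 8 = 33 bits.

Unary([7, 7, 8, 7]) = 111111101111111011111111011111110 (33 bits)


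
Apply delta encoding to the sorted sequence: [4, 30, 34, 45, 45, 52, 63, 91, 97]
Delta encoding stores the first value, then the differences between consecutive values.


First value: 4
Deltas:
  30 - 4 = 26
  34 - 30 = 4
  45 - 34 = 11
  45 - 45 = 0
  52 - 45 = 7
  63 - 52 = 11
  91 - 63 = 28
  97 - 91 = 6


Delta encoded: [4, 26, 4, 11, 0, 7, 11, 28, 6]


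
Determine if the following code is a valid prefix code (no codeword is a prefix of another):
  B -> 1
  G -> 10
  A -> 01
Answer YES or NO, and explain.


Checking each pair (does one codeword prefix another?):
  B='1' vs G='10': prefix -- VIOLATION

NO -- this is NOT a valid prefix code. B (1) is a prefix of G (10).


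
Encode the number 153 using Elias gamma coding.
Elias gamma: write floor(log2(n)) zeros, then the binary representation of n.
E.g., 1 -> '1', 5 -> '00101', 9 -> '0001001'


num_bits = floor(log2(153)) + 1 = 8
leading_zeros = num_bits - 1 = 7
binary(153) = 10011001

Elias gamma(153) = '0000000' + '10011001' = 000000010011001 (15 bits)


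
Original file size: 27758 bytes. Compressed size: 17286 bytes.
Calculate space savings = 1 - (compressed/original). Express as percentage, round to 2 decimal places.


ratio = compressed/original = 17286/27758 = 0.622739
savings = 1 - ratio = 1 - 0.622739 = 0.377261
as a percentage: 0.377261 * 100 = 37.73%

Space savings = 1 - 17286/27758 = 37.73%


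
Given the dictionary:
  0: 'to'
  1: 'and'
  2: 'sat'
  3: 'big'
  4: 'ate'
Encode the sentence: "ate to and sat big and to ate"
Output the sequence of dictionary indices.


Look up each word in the dictionary:
  'ate' -> 4
  'to' -> 0
  'and' -> 1
  'sat' -> 2
  'big' -> 3
  'and' -> 1
  'to' -> 0
  'ate' -> 4

Encoded: [4, 0, 1, 2, 3, 1, 0, 4]


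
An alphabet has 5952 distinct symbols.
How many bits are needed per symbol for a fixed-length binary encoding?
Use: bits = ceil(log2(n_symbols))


log2(5952) = 12.5392
Bracket: 2^12 = 4096 < 5952 <= 2^13 = 8192
So ceil(log2(5952)) = 13

bits = ceil(log2(5952)) = ceil(12.5392) = 13 bits


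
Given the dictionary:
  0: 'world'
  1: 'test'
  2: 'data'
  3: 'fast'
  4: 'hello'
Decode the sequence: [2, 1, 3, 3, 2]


Look up each index in the dictionary:
  2 -> 'data'
  1 -> 'test'
  3 -> 'fast'
  3 -> 'fast'
  2 -> 'data'

Decoded: "data test fast fast data"


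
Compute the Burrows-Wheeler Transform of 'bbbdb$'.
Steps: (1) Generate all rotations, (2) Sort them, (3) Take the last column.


Rotations (sorted):
  0: $bbbdb -> last char: b
  1: b$bbbd -> last char: d
  2: bbbdb$ -> last char: $
  3: bbdb$b -> last char: b
  4: bdb$bb -> last char: b
  5: db$bbb -> last char: b


BWT = bd$bbb


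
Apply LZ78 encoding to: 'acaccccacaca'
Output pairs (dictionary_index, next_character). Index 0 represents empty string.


LZ78 encoding steps:
Dictionary: {0: ''}
Step 1: w='' (idx 0), next='a' -> output (0, 'a'), add 'a' as idx 1
Step 2: w='' (idx 0), next='c' -> output (0, 'c'), add 'c' as idx 2
Step 3: w='a' (idx 1), next='c' -> output (1, 'c'), add 'ac' as idx 3
Step 4: w='c' (idx 2), next='c' -> output (2, 'c'), add 'cc' as idx 4
Step 5: w='c' (idx 2), next='a' -> output (2, 'a'), add 'ca' as idx 5
Step 6: w='ca' (idx 5), next='c' -> output (5, 'c'), add 'cac' as idx 6
Step 7: w='a' (idx 1), end of input -> output (1, '')


Encoded: [(0, 'a'), (0, 'c'), (1, 'c'), (2, 'c'), (2, 'a'), (5, 'c'), (1, '')]


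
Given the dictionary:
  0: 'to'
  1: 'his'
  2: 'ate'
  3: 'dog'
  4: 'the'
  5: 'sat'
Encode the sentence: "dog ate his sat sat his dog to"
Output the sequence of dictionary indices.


Look up each word in the dictionary:
  'dog' -> 3
  'ate' -> 2
  'his' -> 1
  'sat' -> 5
  'sat' -> 5
  'his' -> 1
  'dog' -> 3
  'to' -> 0

Encoded: [3, 2, 1, 5, 5, 1, 3, 0]


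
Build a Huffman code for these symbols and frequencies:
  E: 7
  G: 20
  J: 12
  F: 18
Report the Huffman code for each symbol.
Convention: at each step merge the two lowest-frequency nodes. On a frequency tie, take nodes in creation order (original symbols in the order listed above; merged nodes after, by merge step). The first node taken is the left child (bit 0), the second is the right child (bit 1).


Huffman tree construction:
Step 1: Merge E(7) + J(12) = 19
Step 2: Merge F(18) + (E+J)(19) = 37
Step 3: Merge G(20) + (F+(E+J))(37) = 57
Read each symbol's code off the tree from the root (left child = 0, right child = 1).

Codes:
  E: 110 (length 3)
  G: 0 (length 1)
  J: 111 (length 3)
  F: 10 (length 2)
Average code length: 113/57 = 1.9825 bits/symbol


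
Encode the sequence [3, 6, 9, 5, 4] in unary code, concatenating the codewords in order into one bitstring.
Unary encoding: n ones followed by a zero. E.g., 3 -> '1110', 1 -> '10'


Encode each number as n ones followed by a terminating 0:
  3 -> 1110 (4 bits)
  6 -> 1111110 (7 bits)
  9 -> 1111111110 (10 bits)
  5 -> 111110 (6 bits)
  4 -> 11110 (5 bits)
Total length = 4 + 7 + 10 + 6 + 5 = 32 bits.

Unary([3, 6, 9, 5, 4]) = 11101111110111111111011111011110 (32 bits)


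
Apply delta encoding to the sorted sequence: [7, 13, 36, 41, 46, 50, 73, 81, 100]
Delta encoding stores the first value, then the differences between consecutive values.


First value: 7
Deltas:
  13 - 7 = 6
  36 - 13 = 23
  41 - 36 = 5
  46 - 41 = 5
  50 - 46 = 4
  73 - 50 = 23
  81 - 73 = 8
  100 - 81 = 19


Delta encoded: [7, 6, 23, 5, 5, 4, 23, 8, 19]


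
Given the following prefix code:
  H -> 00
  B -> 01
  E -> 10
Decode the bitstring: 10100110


Decoding step by step:
Bits 10 -> E
Bits 10 -> E
Bits 01 -> B
Bits 10 -> E


Decoded message: EEBE


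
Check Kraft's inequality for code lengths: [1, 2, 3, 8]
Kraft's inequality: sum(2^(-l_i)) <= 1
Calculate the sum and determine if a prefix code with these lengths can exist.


Sum = 2^(-1) + 2^(-2) + 2^(-3) + 2^(-8)
    = 0.5 + 0.25 + 0.125 + 0.00390625
    = 225/256 = 0.87890625
Since 0.87890625 <= 1, Kraft's inequality IS satisfied.
A prefix code with these lengths CAN exist.

Kraft sum = 0.87890625. Satisfied.


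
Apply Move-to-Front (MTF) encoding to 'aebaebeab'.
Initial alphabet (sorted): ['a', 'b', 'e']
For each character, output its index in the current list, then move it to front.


MTF encoding:
'a': index 0 in ['a', 'b', 'e'] -> ['a', 'b', 'e']
'e': index 2 in ['a', 'b', 'e'] -> ['e', 'a', 'b']
'b': index 2 in ['e', 'a', 'b'] -> ['b', 'e', 'a']
'a': index 2 in ['b', 'e', 'a'] -> ['a', 'b', 'e']
'e': index 2 in ['a', 'b', 'e'] -> ['e', 'a', 'b']
'b': index 2 in ['e', 'a', 'b'] -> ['b', 'e', 'a']
'e': index 1 in ['b', 'e', 'a'] -> ['e', 'b', 'a']
'a': index 2 in ['e', 'b', 'a'] -> ['a', 'e', 'b']
'b': index 2 in ['a', 'e', 'b'] -> ['b', 'a', 'e']


Output: [0, 2, 2, 2, 2, 2, 1, 2, 2]


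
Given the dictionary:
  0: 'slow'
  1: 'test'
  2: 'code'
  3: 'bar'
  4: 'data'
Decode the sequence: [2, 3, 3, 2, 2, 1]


Look up each index in the dictionary:
  2 -> 'code'
  3 -> 'bar'
  3 -> 'bar'
  2 -> 'code'
  2 -> 'code'
  1 -> 'test'

Decoded: "code bar bar code code test"


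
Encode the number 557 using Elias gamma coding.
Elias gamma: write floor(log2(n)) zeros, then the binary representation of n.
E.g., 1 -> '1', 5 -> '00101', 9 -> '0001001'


num_bits = floor(log2(557)) + 1 = 10
leading_zeros = num_bits - 1 = 9
binary(557) = 1000101101

Elias gamma(557) = '000000000' + '1000101101' = 0000000001000101101 (19 bits)


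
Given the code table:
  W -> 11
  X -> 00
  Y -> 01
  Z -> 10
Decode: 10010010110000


Decoding:
10 -> Z
01 -> Y
00 -> X
10 -> Z
11 -> W
00 -> X
00 -> X


Result: ZYXZWXX


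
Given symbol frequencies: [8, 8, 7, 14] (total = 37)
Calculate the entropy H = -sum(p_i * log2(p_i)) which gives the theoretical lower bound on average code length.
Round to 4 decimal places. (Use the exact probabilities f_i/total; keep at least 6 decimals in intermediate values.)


Per-symbol terms -p_i * log2(p_i) with p_i = f_i/37:
  p = 8/37 = 0.216216: log2(p) = -2.209453, -p*log2(p) = 0.477720
  p = 8/37 = 0.216216: log2(p) = -2.209453, -p*log2(p) = 0.477720
  p = 7/37 = 0.189189: log2(p) = -2.402098, -p*log2(p) = 0.454451
  p = 14/37 = 0.378378: log2(p) = -1.402098, -p*log2(p) = 0.530524
H = 0.477720 + 0.477720 + 0.454451 + 0.530524 = 1.940415

H = 1.9404 bits/symbol


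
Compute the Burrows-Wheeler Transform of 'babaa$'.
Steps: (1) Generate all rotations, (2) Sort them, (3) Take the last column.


Rotations (sorted):
  0: $babaa -> last char: a
  1: a$baba -> last char: a
  2: aa$bab -> last char: b
  3: abaa$b -> last char: b
  4: baa$ba -> last char: a
  5: babaa$ -> last char: $


BWT = aabba$


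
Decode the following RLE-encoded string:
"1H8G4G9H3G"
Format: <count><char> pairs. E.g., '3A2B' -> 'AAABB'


Expanding each <count><char> pair:
  1H -> 'H'
  8G -> 'GGGGGGGG'
  4G -> 'GGGG'
  9H -> 'HHHHHHHHH'
  3G -> 'GGG'

Decoded = HGGGGGGGGGGGGHHHHHHHHHGGG


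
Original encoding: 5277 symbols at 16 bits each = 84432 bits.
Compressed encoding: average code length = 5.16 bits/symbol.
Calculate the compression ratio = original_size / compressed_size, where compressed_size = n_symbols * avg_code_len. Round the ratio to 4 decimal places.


original_size = n_symbols * orig_bits = 5277 * 16 = 84432 bits
compressed_size = n_symbols * avg_code_len = 5277 * 5.16 = 27229.32 bits
ratio = original_size / compressed_size = 84432 / 27229.32 = 3.1008

Compression ratio = 3.1008


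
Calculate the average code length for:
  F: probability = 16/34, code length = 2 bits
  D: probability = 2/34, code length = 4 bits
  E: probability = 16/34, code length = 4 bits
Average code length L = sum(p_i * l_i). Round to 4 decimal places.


Weighted contributions p_i * l_i:
  F: (16/34) * 2 = 32/34
  D: (2/34) * 4 = 8/34
  E: (16/34) * 4 = 64/34
Sum = (32 + 8 + 64)/34 = 104/34

L = 104/34 = 3.0588 bits/symbol


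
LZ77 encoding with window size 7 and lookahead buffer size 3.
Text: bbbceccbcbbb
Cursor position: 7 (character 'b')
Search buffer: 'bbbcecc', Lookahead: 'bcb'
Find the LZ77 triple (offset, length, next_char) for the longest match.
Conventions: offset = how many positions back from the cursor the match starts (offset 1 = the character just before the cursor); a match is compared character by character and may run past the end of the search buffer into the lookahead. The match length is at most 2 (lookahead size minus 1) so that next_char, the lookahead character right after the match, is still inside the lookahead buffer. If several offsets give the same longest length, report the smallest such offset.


Try each offset into the search buffer:
  offset=1 (pos 6, char 'c'): match length 0
  offset=2 (pos 5, char 'c'): match length 0
  offset=3 (pos 4, char 'e'): match length 0
  offset=4 (pos 3, char 'c'): match length 0
  offset=5 (pos 2, char 'b'): match length 2
  offset=6 (pos 1, char 'b'): match length 1
  offset=7 (pos 0, char 'b'): match length 1
Longest match has length 2 at offset 5.
next_char = character at position 7 + 2 = 9 -> 'b'

Best match: offset=5, length=2 (matching 'bc' starting at position 2)
LZ77 triple: (5, 2, 'b')


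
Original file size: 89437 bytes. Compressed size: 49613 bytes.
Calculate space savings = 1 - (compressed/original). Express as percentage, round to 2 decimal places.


ratio = compressed/original = 49613/89437 = 0.554726
savings = 1 - ratio = 1 - 0.554726 = 0.445274
as a percentage: 0.445274 * 100 = 44.53%

Space savings = 1 - 49613/89437 = 44.53%


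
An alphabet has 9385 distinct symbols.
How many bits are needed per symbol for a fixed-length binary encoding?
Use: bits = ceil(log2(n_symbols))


log2(9385) = 13.1961
Bracket: 2^13 = 8192 < 9385 <= 2^14 = 16384
So ceil(log2(9385)) = 14

bits = ceil(log2(9385)) = ceil(13.1961) = 14 bits


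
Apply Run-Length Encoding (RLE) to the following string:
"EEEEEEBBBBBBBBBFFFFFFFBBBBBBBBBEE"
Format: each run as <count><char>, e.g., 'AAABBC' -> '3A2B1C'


Scanning runs left to right:
  i=0: run of 'E' x 6 -> '6E'
  i=6: run of 'B' x 9 -> '9B'
  i=15: run of 'F' x 7 -> '7F'
  i=22: run of 'B' x 9 -> '9B'
  i=31: run of 'E' x 2 -> '2E'

RLE = 6E9B7F9B2E


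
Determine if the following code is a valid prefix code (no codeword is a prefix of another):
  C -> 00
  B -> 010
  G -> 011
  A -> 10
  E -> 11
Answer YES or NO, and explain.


Checking each pair (does one codeword prefix another?):
  C='00' vs B='010': no prefix
  C='00' vs G='011': no prefix
  C='00' vs A='10': no prefix
  C='00' vs E='11': no prefix
  B='010' vs C='00': no prefix
  B='010' vs G='011': no prefix
  B='010' vs A='10': no prefix
  B='010' vs E='11': no prefix
  G='011' vs C='00': no prefix
  G='011' vs B='010': no prefix
  G='011' vs A='10': no prefix
  G='011' vs E='11': no prefix
  A='10' vs C='00': no prefix
  A='10' vs B='010': no prefix
  A='10' vs G='011': no prefix
  A='10' vs E='11': no prefix
  E='11' vs C='00': no prefix
  E='11' vs B='010': no prefix
  E='11' vs G='011': no prefix
  E='11' vs A='10': no prefix
No violation found over all pairs.

YES -- this is a valid prefix code. No codeword is a prefix of any other codeword.


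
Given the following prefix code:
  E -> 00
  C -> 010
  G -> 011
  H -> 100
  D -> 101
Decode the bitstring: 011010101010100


Decoding step by step:
Bits 011 -> G
Bits 010 -> C
Bits 101 -> D
Bits 010 -> C
Bits 100 -> H


Decoded message: GCDCH


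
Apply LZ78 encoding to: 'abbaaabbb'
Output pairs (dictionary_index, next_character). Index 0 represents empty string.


LZ78 encoding steps:
Dictionary: {0: ''}
Step 1: w='' (idx 0), next='a' -> output (0, 'a'), add 'a' as idx 1
Step 2: w='' (idx 0), next='b' -> output (0, 'b'), add 'b' as idx 2
Step 3: w='b' (idx 2), next='a' -> output (2, 'a'), add 'ba' as idx 3
Step 4: w='a' (idx 1), next='a' -> output (1, 'a'), add 'aa' as idx 4
Step 5: w='b' (idx 2), next='b' -> output (2, 'b'), add 'bb' as idx 5
Step 6: w='b' (idx 2), end of input -> output (2, '')


Encoded: [(0, 'a'), (0, 'b'), (2, 'a'), (1, 'a'), (2, 'b'), (2, '')]


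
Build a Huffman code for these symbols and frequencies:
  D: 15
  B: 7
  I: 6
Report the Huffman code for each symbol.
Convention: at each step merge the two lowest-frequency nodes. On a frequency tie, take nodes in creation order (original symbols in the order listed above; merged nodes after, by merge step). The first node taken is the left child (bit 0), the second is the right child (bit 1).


Huffman tree construction:
Step 1: Merge I(6) + B(7) = 13
Step 2: Merge (I+B)(13) + D(15) = 28
Read each symbol's code off the tree from the root (left child = 0, right child = 1).

Codes:
  D: 1 (length 1)
  B: 01 (length 2)
  I: 00 (length 2)
Average code length: 41/28 = 1.4643 bits/symbol


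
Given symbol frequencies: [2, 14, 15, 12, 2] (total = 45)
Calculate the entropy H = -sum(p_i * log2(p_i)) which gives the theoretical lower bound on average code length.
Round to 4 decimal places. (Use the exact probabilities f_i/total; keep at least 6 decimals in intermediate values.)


Per-symbol terms -p_i * log2(p_i) with p_i = f_i/45:
  p = 2/45 = 0.044444: log2(p) = -4.491853, -p*log2(p) = 0.199638
  p = 14/45 = 0.311111: log2(p) = -1.684498, -p*log2(p) = 0.524066
  p = 15/45 = 0.333333: log2(p) = -1.584963, -p*log2(p) = 0.528321
  p = 12/45 = 0.266667: log2(p) = -1.906891, -p*log2(p) = 0.508504
  p = 2/45 = 0.044444: log2(p) = -4.491853, -p*log2(p) = 0.199638
H = 0.199638 + 0.524066 + 0.528321 + 0.508504 + 0.199638 = 1.960167

H = 1.9602 bits/symbol


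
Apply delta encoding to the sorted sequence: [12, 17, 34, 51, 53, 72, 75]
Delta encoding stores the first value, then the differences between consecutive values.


First value: 12
Deltas:
  17 - 12 = 5
  34 - 17 = 17
  51 - 34 = 17
  53 - 51 = 2
  72 - 53 = 19
  75 - 72 = 3


Delta encoded: [12, 5, 17, 17, 2, 19, 3]


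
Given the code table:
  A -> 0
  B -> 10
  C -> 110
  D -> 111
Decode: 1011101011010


Decoding:
10 -> B
111 -> D
0 -> A
10 -> B
110 -> C
10 -> B


Result: BDABCB


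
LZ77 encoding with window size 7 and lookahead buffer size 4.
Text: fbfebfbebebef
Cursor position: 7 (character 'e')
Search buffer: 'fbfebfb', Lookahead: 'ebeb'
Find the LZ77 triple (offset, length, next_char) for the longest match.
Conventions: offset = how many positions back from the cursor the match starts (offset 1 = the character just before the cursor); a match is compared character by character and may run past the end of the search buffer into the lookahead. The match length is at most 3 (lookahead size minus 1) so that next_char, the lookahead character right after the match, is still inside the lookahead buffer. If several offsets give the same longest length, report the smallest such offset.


Try each offset into the search buffer:
  offset=1 (pos 6, char 'b'): match length 0
  offset=2 (pos 5, char 'f'): match length 0
  offset=3 (pos 4, char 'b'): match length 0
  offset=4 (pos 3, char 'e'): match length 2
  offset=5 (pos 2, char 'f'): match length 0
  offset=6 (pos 1, char 'b'): match length 0
  offset=7 (pos 0, char 'f'): match length 0
Longest match has length 2 at offset 4.
next_char = character at position 7 + 2 = 9 -> 'e'

Best match: offset=4, length=2 (matching 'eb' starting at position 3)
LZ77 triple: (4, 2, 'e')


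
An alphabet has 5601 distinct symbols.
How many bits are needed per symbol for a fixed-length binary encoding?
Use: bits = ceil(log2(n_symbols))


log2(5601) = 12.4515
Bracket: 2^12 = 4096 < 5601 <= 2^13 = 8192
So ceil(log2(5601)) = 13

bits = ceil(log2(5601)) = ceil(12.4515) = 13 bits


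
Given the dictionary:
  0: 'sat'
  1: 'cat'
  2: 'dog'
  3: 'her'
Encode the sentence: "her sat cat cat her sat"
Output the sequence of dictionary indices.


Look up each word in the dictionary:
  'her' -> 3
  'sat' -> 0
  'cat' -> 1
  'cat' -> 1
  'her' -> 3
  'sat' -> 0

Encoded: [3, 0, 1, 1, 3, 0]


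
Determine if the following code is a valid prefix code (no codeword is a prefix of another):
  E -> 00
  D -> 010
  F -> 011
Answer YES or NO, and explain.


Checking each pair (does one codeword prefix another?):
  E='00' vs D='010': no prefix
  E='00' vs F='011': no prefix
  D='010' vs E='00': no prefix
  D='010' vs F='011': no prefix
  F='011' vs E='00': no prefix
  F='011' vs D='010': no prefix
No violation found over all pairs.

YES -- this is a valid prefix code. No codeword is a prefix of any other codeword.


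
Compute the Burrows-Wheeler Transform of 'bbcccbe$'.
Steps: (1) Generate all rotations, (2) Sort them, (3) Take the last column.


Rotations (sorted):
  0: $bbcccbe -> last char: e
  1: bbcccbe$ -> last char: $
  2: bcccbe$b -> last char: b
  3: be$bbccc -> last char: c
  4: cbe$bbcc -> last char: c
  5: ccbe$bbc -> last char: c
  6: cccbe$bb -> last char: b
  7: e$bbcccb -> last char: b


BWT = e$bcccbb


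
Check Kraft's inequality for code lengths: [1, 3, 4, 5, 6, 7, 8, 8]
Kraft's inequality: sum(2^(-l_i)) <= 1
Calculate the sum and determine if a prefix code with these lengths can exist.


Sum = 2^(-1) + 2^(-3) + 2^(-4) + 2^(-5) + 2^(-6) + 2^(-7) + 2^(-8) + 2^(-8)
    = 0.5 + 0.125 + 0.0625 + 0.03125 + 0.015625 + 0.0078125 + 0.00390625 + 0.00390625
    = 192/256 = 0.75
Since 0.75 <= 1, Kraft's inequality IS satisfied.
A prefix code with these lengths CAN exist.

Kraft sum = 0.75. Satisfied.


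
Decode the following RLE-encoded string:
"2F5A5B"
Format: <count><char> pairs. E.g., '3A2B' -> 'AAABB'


Expanding each <count><char> pair:
  2F -> 'FF'
  5A -> 'AAAAA'
  5B -> 'BBBBB'

Decoded = FFAAAAABBBBB


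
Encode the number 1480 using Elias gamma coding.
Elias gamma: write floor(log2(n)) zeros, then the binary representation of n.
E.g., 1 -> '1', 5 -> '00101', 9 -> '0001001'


num_bits = floor(log2(1480)) + 1 = 11
leading_zeros = num_bits - 1 = 10
binary(1480) = 10111001000

Elias gamma(1480) = '0000000000' + '10111001000' = 000000000010111001000 (21 bits)


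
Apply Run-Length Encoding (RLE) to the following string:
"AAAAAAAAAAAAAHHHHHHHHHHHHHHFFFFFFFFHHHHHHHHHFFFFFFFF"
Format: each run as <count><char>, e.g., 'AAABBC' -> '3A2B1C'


Scanning runs left to right:
  i=0: run of 'A' x 13 -> '13A'
  i=13: run of 'H' x 14 -> '14H'
  i=27: run of 'F' x 8 -> '8F'
  i=35: run of 'H' x 9 -> '9H'
  i=44: run of 'F' x 8 -> '8F'

RLE = 13A14H8F9H8F


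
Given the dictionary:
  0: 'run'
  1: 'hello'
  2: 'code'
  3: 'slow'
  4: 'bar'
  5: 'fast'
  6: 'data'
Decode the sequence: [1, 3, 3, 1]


Look up each index in the dictionary:
  1 -> 'hello'
  3 -> 'slow'
  3 -> 'slow'
  1 -> 'hello'

Decoded: "hello slow slow hello"


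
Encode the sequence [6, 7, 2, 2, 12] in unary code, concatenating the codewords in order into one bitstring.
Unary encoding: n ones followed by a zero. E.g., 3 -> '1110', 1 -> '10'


Encode each number as n ones followed by a terminating 0:
  6 -> 1111110 (7 bits)
  7 -> 11111110 (8 bits)
  2 -> 110 (3 bits)
  2 -> 110 (3 bits)
  12 -> 1111111111110 (13 bits)
Total length = 7 + 8 + 3 + 3 + 13 = 34 bits.

Unary([6, 7, 2, 2, 12]) = 1111110111111101101101111111111110 (34 bits)


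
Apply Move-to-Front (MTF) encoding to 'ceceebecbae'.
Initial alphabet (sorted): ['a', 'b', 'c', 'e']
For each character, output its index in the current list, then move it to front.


MTF encoding:
'c': index 2 in ['a', 'b', 'c', 'e'] -> ['c', 'a', 'b', 'e']
'e': index 3 in ['c', 'a', 'b', 'e'] -> ['e', 'c', 'a', 'b']
'c': index 1 in ['e', 'c', 'a', 'b'] -> ['c', 'e', 'a', 'b']
'e': index 1 in ['c', 'e', 'a', 'b'] -> ['e', 'c', 'a', 'b']
'e': index 0 in ['e', 'c', 'a', 'b'] -> ['e', 'c', 'a', 'b']
'b': index 3 in ['e', 'c', 'a', 'b'] -> ['b', 'e', 'c', 'a']
'e': index 1 in ['b', 'e', 'c', 'a'] -> ['e', 'b', 'c', 'a']
'c': index 2 in ['e', 'b', 'c', 'a'] -> ['c', 'e', 'b', 'a']
'b': index 2 in ['c', 'e', 'b', 'a'] -> ['b', 'c', 'e', 'a']
'a': index 3 in ['b', 'c', 'e', 'a'] -> ['a', 'b', 'c', 'e']
'e': index 3 in ['a', 'b', 'c', 'e'] -> ['e', 'a', 'b', 'c']


Output: [2, 3, 1, 1, 0, 3, 1, 2, 2, 3, 3]


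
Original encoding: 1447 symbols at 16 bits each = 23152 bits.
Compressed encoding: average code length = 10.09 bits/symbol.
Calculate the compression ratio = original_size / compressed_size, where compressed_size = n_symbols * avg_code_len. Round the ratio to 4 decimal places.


original_size = n_symbols * orig_bits = 1447 * 16 = 23152 bits
compressed_size = n_symbols * avg_code_len = 1447 * 10.09 = 14600.23 bits
ratio = original_size / compressed_size = 23152 / 14600.23 = 1.5857

Compression ratio = 1.5857


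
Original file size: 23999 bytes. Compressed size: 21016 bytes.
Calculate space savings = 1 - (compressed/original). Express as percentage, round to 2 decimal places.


ratio = compressed/original = 21016/23999 = 0.875703
savings = 1 - ratio = 1 - 0.875703 = 0.124297
as a percentage: 0.124297 * 100 = 12.43%

Space savings = 1 - 21016/23999 = 12.43%


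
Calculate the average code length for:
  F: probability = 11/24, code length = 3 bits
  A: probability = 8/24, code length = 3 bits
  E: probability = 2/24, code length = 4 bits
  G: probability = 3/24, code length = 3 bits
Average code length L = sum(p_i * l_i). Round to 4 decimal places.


Weighted contributions p_i * l_i:
  F: (11/24) * 3 = 33/24
  A: (8/24) * 3 = 24/24
  E: (2/24) * 4 = 8/24
  G: (3/24) * 3 = 9/24
Sum = (33 + 24 + 8 + 9)/24 = 74/24

L = 74/24 = 3.0833 bits/symbol


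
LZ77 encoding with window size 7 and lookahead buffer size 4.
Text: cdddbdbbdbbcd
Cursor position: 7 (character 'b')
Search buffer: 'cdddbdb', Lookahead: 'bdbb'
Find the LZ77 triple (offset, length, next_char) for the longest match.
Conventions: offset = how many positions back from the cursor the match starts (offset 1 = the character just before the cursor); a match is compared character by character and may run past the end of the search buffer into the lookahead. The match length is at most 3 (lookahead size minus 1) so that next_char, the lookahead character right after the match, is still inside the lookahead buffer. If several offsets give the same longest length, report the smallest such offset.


Try each offset into the search buffer:
  offset=1 (pos 6, char 'b'): match length 1
  offset=2 (pos 5, char 'd'): match length 0
  offset=3 (pos 4, char 'b'): match length 3
  offset=4 (pos 3, char 'd'): match length 0
  offset=5 (pos 2, char 'd'): match length 0
  offset=6 (pos 1, char 'd'): match length 0
  offset=7 (pos 0, char 'c'): match length 0
Longest match has length 3 at offset 3.
next_char = character at position 7 + 3 = 10 -> 'b'

Best match: offset=3, length=3 (matching 'bdb' starting at position 4)
LZ77 triple: (3, 3, 'b')


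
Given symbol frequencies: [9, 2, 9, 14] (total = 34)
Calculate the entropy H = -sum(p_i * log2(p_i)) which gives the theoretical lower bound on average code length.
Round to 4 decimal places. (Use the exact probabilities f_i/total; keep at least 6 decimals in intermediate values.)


Per-symbol terms -p_i * log2(p_i) with p_i = f_i/34:
  p = 9/34 = 0.264706: log2(p) = -1.917538, -p*log2(p) = 0.507584
  p = 2/34 = 0.058824: log2(p) = -4.087463, -p*log2(p) = 0.240439
  p = 9/34 = 0.264706: log2(p) = -1.917538, -p*log2(p) = 0.507584
  p = 14/34 = 0.411765: log2(p) = -1.280108, -p*log2(p) = 0.527103
H = 0.507584 + 0.240439 + 0.507584 + 0.527103 = 1.782710

H = 1.7827 bits/symbol


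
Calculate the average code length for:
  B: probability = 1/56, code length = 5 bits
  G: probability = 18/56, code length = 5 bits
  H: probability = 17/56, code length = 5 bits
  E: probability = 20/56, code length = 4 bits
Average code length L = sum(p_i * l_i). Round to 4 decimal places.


Weighted contributions p_i * l_i:
  B: (1/56) * 5 = 5/56
  G: (18/56) * 5 = 90/56
  H: (17/56) * 5 = 85/56
  E: (20/56) * 4 = 80/56
Sum = (5 + 90 + 85 + 80)/56 = 260/56

L = 260/56 = 4.6429 bits/symbol


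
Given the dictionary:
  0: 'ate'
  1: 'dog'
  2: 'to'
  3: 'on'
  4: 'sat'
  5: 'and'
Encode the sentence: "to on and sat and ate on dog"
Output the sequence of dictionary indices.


Look up each word in the dictionary:
  'to' -> 2
  'on' -> 3
  'and' -> 5
  'sat' -> 4
  'and' -> 5
  'ate' -> 0
  'on' -> 3
  'dog' -> 1

Encoded: [2, 3, 5, 4, 5, 0, 3, 1]


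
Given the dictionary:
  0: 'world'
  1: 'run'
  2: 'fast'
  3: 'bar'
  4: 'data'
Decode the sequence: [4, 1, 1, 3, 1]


Look up each index in the dictionary:
  4 -> 'data'
  1 -> 'run'
  1 -> 'run'
  3 -> 'bar'
  1 -> 'run'

Decoded: "data run run bar run"


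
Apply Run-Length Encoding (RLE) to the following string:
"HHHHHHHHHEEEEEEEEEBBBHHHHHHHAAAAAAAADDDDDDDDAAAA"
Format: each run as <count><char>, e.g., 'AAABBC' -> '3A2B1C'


Scanning runs left to right:
  i=0: run of 'H' x 9 -> '9H'
  i=9: run of 'E' x 9 -> '9E'
  i=18: run of 'B' x 3 -> '3B'
  i=21: run of 'H' x 7 -> '7H'
  i=28: run of 'A' x 8 -> '8A'
  i=36: run of 'D' x 8 -> '8D'
  i=44: run of 'A' x 4 -> '4A'

RLE = 9H9E3B7H8A8D4A


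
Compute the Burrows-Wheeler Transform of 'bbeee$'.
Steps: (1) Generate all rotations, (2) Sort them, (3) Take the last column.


Rotations (sorted):
  0: $bbeee -> last char: e
  1: bbeee$ -> last char: $
  2: beee$b -> last char: b
  3: e$bbee -> last char: e
  4: ee$bbe -> last char: e
  5: eee$bb -> last char: b


BWT = e$beeb


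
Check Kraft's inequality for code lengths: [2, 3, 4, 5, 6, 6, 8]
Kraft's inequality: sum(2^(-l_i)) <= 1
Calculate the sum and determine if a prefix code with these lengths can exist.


Sum = 2^(-2) + 2^(-3) + 2^(-4) + 2^(-5) + 2^(-6) + 2^(-6) + 2^(-8)
    = 0.25 + 0.125 + 0.0625 + 0.03125 + 0.015625 + 0.015625 + 0.00390625
    = 129/256 = 0.50390625
Since 0.50390625 <= 1, Kraft's inequality IS satisfied.
A prefix code with these lengths CAN exist.

Kraft sum = 0.50390625. Satisfied.


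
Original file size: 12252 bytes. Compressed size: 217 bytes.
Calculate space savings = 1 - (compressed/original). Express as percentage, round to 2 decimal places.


ratio = compressed/original = 217/12252 = 0.017711
savings = 1 - ratio = 1 - 0.017711 = 0.982289
as a percentage: 0.982289 * 100 = 98.23%

Space savings = 1 - 217/12252 = 98.23%


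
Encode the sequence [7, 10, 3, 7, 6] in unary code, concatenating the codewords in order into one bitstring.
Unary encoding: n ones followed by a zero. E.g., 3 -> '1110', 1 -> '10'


Encode each number as n ones followed by a terminating 0:
  7 -> 11111110 (8 bits)
  10 -> 11111111110 (11 bits)
  3 -> 1110 (4 bits)
  7 -> 11111110 (8 bits)
  6 -> 1111110 (7 bits)
Total length = 8 + 11 + 4 + 8 + 7 = 38 bits.

Unary([7, 10, 3, 7, 6]) = 11111110111111111101110111111101111110 (38 bits)


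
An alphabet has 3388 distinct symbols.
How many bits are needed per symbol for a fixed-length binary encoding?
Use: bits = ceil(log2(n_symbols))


log2(3388) = 11.7262
Bracket: 2^11 = 2048 < 3388 <= 2^12 = 4096
So ceil(log2(3388)) = 12

bits = ceil(log2(3388)) = ceil(11.7262) = 12 bits


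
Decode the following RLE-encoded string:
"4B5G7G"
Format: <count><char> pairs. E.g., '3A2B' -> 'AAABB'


Expanding each <count><char> pair:
  4B -> 'BBBB'
  5G -> 'GGGGG'
  7G -> 'GGGGGGG'

Decoded = BBBBGGGGGGGGGGGG


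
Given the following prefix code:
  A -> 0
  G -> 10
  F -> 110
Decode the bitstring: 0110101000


Decoding step by step:
Bits 0 -> A
Bits 110 -> F
Bits 10 -> G
Bits 10 -> G
Bits 0 -> A
Bits 0 -> A


Decoded message: AFGGAA


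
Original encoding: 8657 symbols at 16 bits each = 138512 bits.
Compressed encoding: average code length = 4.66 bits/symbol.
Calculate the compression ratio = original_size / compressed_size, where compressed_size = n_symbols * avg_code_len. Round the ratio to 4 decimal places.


original_size = n_symbols * orig_bits = 8657 * 16 = 138512 bits
compressed_size = n_symbols * avg_code_len = 8657 * 4.66 = 40341.62 bits
ratio = original_size / compressed_size = 138512 / 40341.62 = 3.4335

Compression ratio = 3.4335


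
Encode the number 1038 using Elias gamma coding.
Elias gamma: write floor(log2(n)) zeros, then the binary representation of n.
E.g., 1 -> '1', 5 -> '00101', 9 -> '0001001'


num_bits = floor(log2(1038)) + 1 = 11
leading_zeros = num_bits - 1 = 10
binary(1038) = 10000001110

Elias gamma(1038) = '0000000000' + '10000001110' = 000000000010000001110 (21 bits)


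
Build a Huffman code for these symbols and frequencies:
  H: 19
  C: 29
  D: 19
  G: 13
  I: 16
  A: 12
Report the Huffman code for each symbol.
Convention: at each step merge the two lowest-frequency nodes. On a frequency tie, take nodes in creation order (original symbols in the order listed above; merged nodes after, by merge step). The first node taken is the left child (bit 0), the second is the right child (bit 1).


Huffman tree construction:
Step 1: Merge A(12) + G(13) = 25
Step 2: Merge I(16) + H(19) = 35
Step 3: Merge D(19) + (A+G)(25) = 44
Step 4: Merge C(29) + (I+H)(35) = 64
Step 5: Merge (D+(A+G))(44) + (C+(I+H))(64) = 108
Read each symbol's code off the tree from the root (left child = 0, right child = 1).

Codes:
  H: 111 (length 3)
  C: 10 (length 2)
  D: 00 (length 2)
  G: 011 (length 3)
  I: 110 (length 3)
  A: 010 (length 3)
Average code length: 276/108 = 2.5556 bits/symbol


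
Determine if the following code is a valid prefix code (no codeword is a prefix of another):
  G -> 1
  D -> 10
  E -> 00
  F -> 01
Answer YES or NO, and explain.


Checking each pair (does one codeword prefix another?):
  G='1' vs D='10': prefix -- VIOLATION

NO -- this is NOT a valid prefix code. G (1) is a prefix of D (10).


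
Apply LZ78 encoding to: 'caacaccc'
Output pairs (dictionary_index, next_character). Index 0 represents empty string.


LZ78 encoding steps:
Dictionary: {0: ''}
Step 1: w='' (idx 0), next='c' -> output (0, 'c'), add 'c' as idx 1
Step 2: w='' (idx 0), next='a' -> output (0, 'a'), add 'a' as idx 2
Step 3: w='a' (idx 2), next='c' -> output (2, 'c'), add 'ac' as idx 3
Step 4: w='ac' (idx 3), next='c' -> output (3, 'c'), add 'acc' as idx 4
Step 5: w='c' (idx 1), end of input -> output (1, '')


Encoded: [(0, 'c'), (0, 'a'), (2, 'c'), (3, 'c'), (1, '')]


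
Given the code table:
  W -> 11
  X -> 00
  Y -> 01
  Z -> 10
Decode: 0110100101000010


Decoding:
01 -> Y
10 -> Z
10 -> Z
01 -> Y
01 -> Y
00 -> X
00 -> X
10 -> Z


Result: YZZYYXXZ


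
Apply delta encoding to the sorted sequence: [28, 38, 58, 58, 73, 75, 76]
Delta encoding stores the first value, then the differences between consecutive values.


First value: 28
Deltas:
  38 - 28 = 10
  58 - 38 = 20
  58 - 58 = 0
  73 - 58 = 15
  75 - 73 = 2
  76 - 75 = 1


Delta encoded: [28, 10, 20, 0, 15, 2, 1]
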